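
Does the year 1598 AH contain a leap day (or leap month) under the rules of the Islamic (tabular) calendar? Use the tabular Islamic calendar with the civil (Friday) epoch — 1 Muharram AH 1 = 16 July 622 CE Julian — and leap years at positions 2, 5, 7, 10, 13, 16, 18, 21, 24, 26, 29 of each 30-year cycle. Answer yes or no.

Year 1598 AH is year 8 of its 30-year cycle; leap positions are 2, 5, 7, 10, 13, 16, 18, 21, 24, 26, 29, so it is a common year (354 days).

no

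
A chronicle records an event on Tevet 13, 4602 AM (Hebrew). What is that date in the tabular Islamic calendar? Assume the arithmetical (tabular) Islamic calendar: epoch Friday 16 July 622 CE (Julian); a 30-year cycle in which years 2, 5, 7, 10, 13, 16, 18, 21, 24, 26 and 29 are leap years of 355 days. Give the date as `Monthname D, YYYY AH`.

Both dates share Julian Day Number 2028597; in the tabular Islamic calendar that is 12 Rabi' al-Awwal 227 AH.

Rabi' al-Awwal 12, 227 AH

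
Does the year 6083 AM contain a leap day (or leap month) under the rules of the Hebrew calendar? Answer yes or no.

Hebrew year 6083 is year 3 of its 19-year Metonic cycle; leap years are at positions 3, 6, 8, 11, 14, 17, 19, so it is a leap year (13 months).

yes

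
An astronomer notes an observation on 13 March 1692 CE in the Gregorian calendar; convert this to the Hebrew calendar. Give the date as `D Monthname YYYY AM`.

Julian Day Number of the source date = 2339123.
Converting JDN 2339123 to the Hebrew calendar gives 25 Adar 5452 AM.

25 Adar 5452 AM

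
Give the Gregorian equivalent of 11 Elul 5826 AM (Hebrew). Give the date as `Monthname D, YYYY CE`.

Julian Day Number of the source date = 2475895.
Converting JDN 2475895 to the Gregorian calendar gives 1 September 2066 CE.

September 1, 2066 CE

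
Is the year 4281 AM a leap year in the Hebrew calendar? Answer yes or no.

Hebrew year 4281 is year 6 of its 19-year Metonic cycle; leap years are at positions 3, 6, 8, 11, 14, 17, 19, so it is a leap year (13 months).

yes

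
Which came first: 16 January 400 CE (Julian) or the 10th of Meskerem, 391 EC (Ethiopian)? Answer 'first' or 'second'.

Converting both to JDN: 1867173 vs 1866677; the smaller is the second.

second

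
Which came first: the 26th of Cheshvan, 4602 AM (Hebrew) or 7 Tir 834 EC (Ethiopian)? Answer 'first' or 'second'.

The two dates have Julian Day Numbers 2028551 and 2028600 respectively.
Since 2028551 < 2028600, the first date comes first.

first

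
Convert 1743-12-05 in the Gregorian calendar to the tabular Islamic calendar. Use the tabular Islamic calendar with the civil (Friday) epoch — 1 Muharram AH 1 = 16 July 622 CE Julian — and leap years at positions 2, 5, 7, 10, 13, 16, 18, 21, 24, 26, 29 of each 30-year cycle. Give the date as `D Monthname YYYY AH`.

18 Shawwal 1156 AH

Both dates share Julian Day Number 2358016; in the tabular Islamic calendar that is 18 Shawwal 1156 AH.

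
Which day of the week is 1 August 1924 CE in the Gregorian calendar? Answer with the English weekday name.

Friday

Since JDN mod 7 = 4 (0 = Monday), the day is Friday.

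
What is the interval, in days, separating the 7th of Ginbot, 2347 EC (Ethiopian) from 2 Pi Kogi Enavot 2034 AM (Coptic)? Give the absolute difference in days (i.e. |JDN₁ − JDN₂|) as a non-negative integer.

JDN of the first date = 2581343.
JDN of the second date = 2567944.
|2567944 − 2581343| = 13399.

13399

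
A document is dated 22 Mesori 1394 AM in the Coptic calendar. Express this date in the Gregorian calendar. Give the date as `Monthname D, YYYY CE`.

August 25, 1678 CE

Both dates share Julian Day Number 2334174; in the Gregorian calendar that is 25 August 1678 CE.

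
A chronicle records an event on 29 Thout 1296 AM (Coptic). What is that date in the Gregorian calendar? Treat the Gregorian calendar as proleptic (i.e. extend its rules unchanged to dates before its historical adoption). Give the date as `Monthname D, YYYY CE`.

Julian Day Number of the source date = 2298057.
Converting JDN 2298057 to the Gregorian calendar gives 7 October 1579 CE.

October 7, 1579 CE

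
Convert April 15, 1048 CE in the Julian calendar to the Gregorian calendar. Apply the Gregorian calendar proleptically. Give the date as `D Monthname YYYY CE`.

21 April 1048 CE

The Julian–Gregorian offset here is 6 days (Julian trailing).
15 April 1048 Julian + 6 days → 21 April 1048 Gregorian.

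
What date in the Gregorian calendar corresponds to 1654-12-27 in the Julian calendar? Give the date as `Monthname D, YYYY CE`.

January 6, 1655 CE

For dates in this range the Gregorian date is 10 days ahead of the Julian.
27 December 1654 Julian + 10 days → 6 January 1655 Gregorian.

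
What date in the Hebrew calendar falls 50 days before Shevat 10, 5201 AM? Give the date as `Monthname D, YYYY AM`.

The starting date is JDN 2247385; 2247385 − 50 = 2247335.
JDN 2247335 corresponds to Kislev 18, 5201 AM.

Kislev 18, 5201 AM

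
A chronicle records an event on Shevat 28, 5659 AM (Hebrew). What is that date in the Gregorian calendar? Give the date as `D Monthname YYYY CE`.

Julian Day Number of the source date = 2414694.
Converting JDN 2414694 to the Gregorian calendar gives 8 February 1899 CE.

8 February 1899 CE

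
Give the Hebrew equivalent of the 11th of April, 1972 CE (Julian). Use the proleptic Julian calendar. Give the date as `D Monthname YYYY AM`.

10 Iyar 5732 AM

Julian Day Number of the source date = 2441432.
Converting JDN 2441432 to the Hebrew calendar gives 10 Iyar 5732 AM.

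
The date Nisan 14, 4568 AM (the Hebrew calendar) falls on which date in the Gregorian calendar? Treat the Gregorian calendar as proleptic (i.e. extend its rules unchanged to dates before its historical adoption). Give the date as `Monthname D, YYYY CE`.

April 18, 808 CE

Both dates share Julian Day Number 2016284; in the Gregorian calendar that is 18 April 808 CE.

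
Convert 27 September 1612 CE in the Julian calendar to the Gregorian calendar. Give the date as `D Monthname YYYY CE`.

7 October 1612 CE

For dates in this range the Gregorian date is 10 days ahead of the Julian.
27 September 1612 Julian + 10 days → 7 October 1612 Gregorian.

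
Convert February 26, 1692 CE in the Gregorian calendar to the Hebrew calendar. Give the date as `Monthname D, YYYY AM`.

Adar 9, 5452 AM

Both dates share Julian Day Number 2339107; in the Hebrew calendar that is 9 Adar 5452 AM.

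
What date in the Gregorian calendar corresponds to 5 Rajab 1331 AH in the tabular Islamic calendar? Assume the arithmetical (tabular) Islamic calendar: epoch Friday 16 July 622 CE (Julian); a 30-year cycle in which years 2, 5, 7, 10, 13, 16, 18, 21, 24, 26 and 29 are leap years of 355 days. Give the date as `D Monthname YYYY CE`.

Julian Day Number of the source date = 2419929.
Converting JDN 2419929 to the Gregorian calendar gives 10 June 1913 CE.

10 June 1913 CE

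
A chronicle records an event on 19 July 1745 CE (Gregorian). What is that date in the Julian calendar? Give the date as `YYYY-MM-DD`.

For dates in this range the Gregorian date is 11 days ahead of the Julian.
19 July 1745 Gregorian − 11 days → 8 July 1745 Julian.

1745-07-08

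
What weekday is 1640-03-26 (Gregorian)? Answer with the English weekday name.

JDN 2320143 mod 7 = 0, and JDN 0 was a Monday, so this is a Monday.

Monday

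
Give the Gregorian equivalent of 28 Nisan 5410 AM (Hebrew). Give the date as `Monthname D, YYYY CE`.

April 29, 1650 CE

Julian Day Number of the source date = 2323829.
Converting JDN 2323829 to the Gregorian calendar gives 29 April 1650 CE.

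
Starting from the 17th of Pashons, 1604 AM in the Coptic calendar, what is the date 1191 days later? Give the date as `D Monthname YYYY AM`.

23 Mesori 1607 AM

JDN of the 17th of Pashons, 1604 AM = 2410782.
2410782 + 1191 = 2411973.
JDN 2411973 in the Coptic calendar is 23 Mesori 1607 AM.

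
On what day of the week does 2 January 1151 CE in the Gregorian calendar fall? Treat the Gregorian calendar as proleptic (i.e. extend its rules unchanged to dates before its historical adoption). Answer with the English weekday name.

2141455 ≡ 1 (mod 7); counting from Monday = 0 gives Tuesday.

Tuesday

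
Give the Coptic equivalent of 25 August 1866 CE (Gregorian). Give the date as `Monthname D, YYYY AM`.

Julian Day Number of the source date = 2402839.
Converting JDN 2402839 to the Coptic calendar gives 20 Mesori 1582 AM.

Mesori 20, 1582 AM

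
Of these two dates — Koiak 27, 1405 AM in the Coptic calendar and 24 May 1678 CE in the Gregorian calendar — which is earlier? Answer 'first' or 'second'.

second

First date → JDN 2337957; second date → JDN 2334081.
JDN 2334081 < JDN 2337957, so the second date is earlier.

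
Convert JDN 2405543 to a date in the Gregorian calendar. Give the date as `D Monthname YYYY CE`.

19 January 1874 CE

Counting from JDN 2299161 = 15 Oct 1582 gives an offset of 106382 days.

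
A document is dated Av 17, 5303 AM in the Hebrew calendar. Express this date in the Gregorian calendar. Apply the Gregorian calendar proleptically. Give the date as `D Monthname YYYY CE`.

Both dates share Julian Day Number 2284837; in the Gregorian calendar that is 28 July 1543 CE.

28 July 1543 CE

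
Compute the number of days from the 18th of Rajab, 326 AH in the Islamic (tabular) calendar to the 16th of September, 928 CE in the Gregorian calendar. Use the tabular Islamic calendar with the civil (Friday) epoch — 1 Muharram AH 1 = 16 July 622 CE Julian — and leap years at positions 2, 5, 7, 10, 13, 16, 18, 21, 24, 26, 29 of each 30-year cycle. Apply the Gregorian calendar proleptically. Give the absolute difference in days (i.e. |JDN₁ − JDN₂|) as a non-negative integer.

3539

JDN of the first date = 2063803.
JDN of the second date = 2060264.
|2060264 − 2063803| = 3539.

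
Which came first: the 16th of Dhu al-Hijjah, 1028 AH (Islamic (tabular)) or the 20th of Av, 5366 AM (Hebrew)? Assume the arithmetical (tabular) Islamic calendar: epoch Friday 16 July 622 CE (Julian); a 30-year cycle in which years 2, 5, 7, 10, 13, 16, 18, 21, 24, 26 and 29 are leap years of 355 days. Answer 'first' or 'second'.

First date → JDN 2312715; second date → JDN 2307874.
JDN 2307874 < JDN 2312715, so the second date is earlier.

second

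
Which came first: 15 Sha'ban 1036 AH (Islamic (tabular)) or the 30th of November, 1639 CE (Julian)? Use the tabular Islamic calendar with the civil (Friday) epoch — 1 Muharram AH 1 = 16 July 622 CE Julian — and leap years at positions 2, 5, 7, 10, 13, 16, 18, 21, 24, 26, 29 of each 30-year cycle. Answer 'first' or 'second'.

Converting both to JDN: 2315430 vs 2320036; the smaller is the first.

first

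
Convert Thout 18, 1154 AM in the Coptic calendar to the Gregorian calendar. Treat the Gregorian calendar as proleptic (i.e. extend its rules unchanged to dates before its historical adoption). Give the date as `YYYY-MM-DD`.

Both dates share Julian Day Number 2246180; in the Gregorian calendar that is 24 September 1437 CE.

1437-09-24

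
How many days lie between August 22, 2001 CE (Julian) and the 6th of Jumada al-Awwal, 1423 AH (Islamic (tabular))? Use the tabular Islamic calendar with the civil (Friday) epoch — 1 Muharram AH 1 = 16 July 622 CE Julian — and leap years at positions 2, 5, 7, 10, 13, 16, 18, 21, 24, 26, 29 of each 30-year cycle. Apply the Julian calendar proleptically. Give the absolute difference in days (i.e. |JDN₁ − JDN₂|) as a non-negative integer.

First date → JDN 2452157; second date → JDN 2452472.
The interval is |2452157 − 2452472| = 315 days.

315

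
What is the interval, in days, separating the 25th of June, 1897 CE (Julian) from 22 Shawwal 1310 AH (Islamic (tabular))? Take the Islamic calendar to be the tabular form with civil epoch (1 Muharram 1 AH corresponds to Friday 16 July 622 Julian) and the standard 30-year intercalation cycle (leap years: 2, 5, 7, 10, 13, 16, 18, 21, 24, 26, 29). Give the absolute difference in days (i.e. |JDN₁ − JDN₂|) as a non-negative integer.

1520

First date → JDN 2414113; second date → JDN 2412593.
The interval is |2414113 − 2412593| = 1520 days.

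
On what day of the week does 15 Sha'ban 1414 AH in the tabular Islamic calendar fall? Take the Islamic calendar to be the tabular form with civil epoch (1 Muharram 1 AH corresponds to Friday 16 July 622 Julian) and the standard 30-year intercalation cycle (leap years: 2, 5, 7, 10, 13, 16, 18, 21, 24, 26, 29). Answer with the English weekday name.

Friday

In the Gregorian calendar this is 28 January 1994 (JDN 2449381).
2449381 ≡ 4 (mod 7); counting from Monday = 0 gives Friday.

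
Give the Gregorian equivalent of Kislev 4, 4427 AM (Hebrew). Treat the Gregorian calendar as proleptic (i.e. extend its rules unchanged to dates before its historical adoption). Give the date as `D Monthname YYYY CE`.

10 November 666 CE

Both dates share Julian Day Number 1964625; in the Gregorian calendar that is 10 November 666 CE.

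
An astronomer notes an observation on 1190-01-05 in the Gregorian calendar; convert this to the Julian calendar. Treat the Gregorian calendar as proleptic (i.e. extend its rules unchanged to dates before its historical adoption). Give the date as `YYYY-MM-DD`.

1189-12-29

The Julian–Gregorian offset here is 7 days (Julian trailing).
5 January 1190 Gregorian − 7 days → 29 December 1189 Julian.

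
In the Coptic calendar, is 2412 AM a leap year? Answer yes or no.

2412 mod 4 = 0; in the Coptic calendar a year is leap when year mod 4 = 3, so it is a common year.

no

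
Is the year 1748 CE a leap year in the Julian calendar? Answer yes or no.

yes

1748 mod 4 = 0, so it is a leap year in the Julian calendar.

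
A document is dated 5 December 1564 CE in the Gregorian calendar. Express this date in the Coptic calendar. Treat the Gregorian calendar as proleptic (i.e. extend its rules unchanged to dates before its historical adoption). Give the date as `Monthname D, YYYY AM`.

Hathor 29, 1281 AM

Both dates share Julian Day Number 2292638; in the Coptic calendar that is 29 Hathor 1281 AM.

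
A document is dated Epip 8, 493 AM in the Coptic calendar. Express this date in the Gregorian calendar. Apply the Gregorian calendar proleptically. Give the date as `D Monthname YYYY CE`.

Julian Day Number of the source date = 2005040.
Converting JDN 2005040 to the Gregorian calendar gives 6 July 777 CE.

6 July 777 CE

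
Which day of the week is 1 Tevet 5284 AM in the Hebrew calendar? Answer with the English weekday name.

Tuesday

This is JDN 2277675 (18 December 1523 Gregorian).
2277675 ≡ 1 (mod 7); counting from Monday = 0 gives Tuesday.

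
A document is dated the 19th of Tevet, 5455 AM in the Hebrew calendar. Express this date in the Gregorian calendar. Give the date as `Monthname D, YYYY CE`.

January 6, 1695 CE

Both dates share Julian Day Number 2340152; in the Gregorian calendar that is 6 January 1695 CE.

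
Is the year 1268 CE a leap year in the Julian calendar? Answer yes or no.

1268 mod 4 = 0, so it is a leap year in the Julian calendar.

yes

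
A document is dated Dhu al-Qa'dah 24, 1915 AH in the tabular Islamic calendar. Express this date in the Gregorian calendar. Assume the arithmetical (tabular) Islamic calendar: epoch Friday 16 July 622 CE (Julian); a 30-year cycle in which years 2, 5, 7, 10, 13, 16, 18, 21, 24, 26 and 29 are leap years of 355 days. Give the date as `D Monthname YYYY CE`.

3 June 2480 CE

Both dates share Julian Day Number 2627016; in the Gregorian calendar that is 3 June 2480 CE.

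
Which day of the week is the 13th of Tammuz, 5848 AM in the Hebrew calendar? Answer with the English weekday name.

Equivalently 2 July 2088 Gregorian, JDN 2483870.
2483870 ≡ 4 (mod 7); counting from Monday = 0 gives Friday.

Friday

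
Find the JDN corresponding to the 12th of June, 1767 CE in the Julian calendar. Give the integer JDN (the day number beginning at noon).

In the Gregorian calendar the same day is 23 June 1767.
JDN 2451545 is 1 January 2000 CE (Gregorian); the target day is −84928 days from there, so JDN = 2366617.

2366617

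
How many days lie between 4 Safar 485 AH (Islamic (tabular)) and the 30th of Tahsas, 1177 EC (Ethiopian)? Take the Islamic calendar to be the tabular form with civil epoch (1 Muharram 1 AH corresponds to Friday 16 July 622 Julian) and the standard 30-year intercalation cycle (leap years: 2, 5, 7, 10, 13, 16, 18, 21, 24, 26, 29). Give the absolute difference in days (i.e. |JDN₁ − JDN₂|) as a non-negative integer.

First date → JDN 2119986; second date → JDN 2153874.
The interval is |2119986 − 2153874| = 33888 days.

33888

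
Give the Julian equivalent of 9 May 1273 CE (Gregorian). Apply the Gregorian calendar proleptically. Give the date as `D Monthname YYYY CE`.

For dates in this range the Gregorian date is 7 days ahead of the Julian.
9 May 1273 Gregorian − 7 days → 2 May 1273 Julian.

2 May 1273 CE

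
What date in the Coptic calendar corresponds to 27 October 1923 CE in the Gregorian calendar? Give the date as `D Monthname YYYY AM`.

16 Paopi 1640 AM

Both dates share Julian Day Number 2423720; in the Coptic calendar that is 16 Paopi 1640 AM.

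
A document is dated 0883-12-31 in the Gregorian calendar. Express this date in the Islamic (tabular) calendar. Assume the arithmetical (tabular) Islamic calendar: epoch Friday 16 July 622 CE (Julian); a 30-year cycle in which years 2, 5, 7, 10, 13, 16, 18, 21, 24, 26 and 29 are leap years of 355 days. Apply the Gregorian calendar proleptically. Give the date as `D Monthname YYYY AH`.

Julian Day Number of the source date = 2043934.
Converting JDN 2043934 to the tabular Islamic calendar gives 22 Jumada al-Thani 270 AH.

22 Jumada al-Thani 270 AH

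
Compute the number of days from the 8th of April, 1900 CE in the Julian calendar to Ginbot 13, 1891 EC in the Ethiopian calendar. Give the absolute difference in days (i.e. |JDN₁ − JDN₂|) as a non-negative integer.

JDN of the first date = 2415131.
JDN of the second date = 2414795.
|2414795 − 2415131| = 336.

336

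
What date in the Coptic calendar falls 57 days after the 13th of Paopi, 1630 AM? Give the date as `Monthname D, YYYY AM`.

The starting date is JDN 2420064; 2420064 + 57 = 2420121.
JDN 2420121 corresponds to Koiak 10, 1630 AM.

Koiak 10, 1630 AM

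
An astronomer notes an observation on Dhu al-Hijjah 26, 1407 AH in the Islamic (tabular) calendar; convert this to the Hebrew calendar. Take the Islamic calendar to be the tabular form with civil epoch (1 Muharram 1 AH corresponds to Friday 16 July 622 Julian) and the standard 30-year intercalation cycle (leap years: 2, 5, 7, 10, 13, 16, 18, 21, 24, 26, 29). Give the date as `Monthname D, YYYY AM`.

Av 27, 5747 AM

Both dates share Julian Day Number 2447030; in the Hebrew calendar that is 27 Av 5747 AM.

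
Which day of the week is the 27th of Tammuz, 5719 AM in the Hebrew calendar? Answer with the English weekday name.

Sunday

Equivalently 2 August 1959 Gregorian, JDN 2436783.
JDN 2436783 mod 7 = 6, and JDN 0 was a Monday, so this is a Sunday.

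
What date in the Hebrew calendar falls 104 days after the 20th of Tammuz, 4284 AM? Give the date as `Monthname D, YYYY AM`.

The starting date is JDN 1912637; 1912637 + 104 = 1912741.
JDN 1912741 corresponds to Cheshvan 6, 4285 AM.

Cheshvan 6, 4285 AM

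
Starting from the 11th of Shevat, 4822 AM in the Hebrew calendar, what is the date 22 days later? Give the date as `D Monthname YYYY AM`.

3 Adar 4822 AM

The starting date is JDN 2108977; 2108977 + 22 = 2108999.
JDN 2108999 corresponds to 3 Adar 4822 AM.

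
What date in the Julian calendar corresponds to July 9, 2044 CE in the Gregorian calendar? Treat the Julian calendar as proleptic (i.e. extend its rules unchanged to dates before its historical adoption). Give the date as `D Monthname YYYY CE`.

26 June 2044 CE

At this point the Julian calendar is 13 days behind the Gregorian.
9 July 2044 Gregorian − 13 days → 26 June 2044 Julian.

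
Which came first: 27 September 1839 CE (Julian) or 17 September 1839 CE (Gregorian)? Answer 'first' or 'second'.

second

First date → JDN 2393022; second date → JDN 2393000.
JDN 2393000 < JDN 2393022, so the second date is earlier.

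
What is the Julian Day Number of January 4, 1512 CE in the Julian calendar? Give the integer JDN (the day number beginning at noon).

2273319

Equivalently 14 January 1512 (proleptic Gregorian).
JDN 2299161 is 15 October 1582 CE (Gregorian); the target day is −25842 days from there, so JDN = 2273319.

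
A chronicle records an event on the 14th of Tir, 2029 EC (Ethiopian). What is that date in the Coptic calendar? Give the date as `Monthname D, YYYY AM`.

Julian Day Number of the source date = 2465081.
Converting JDN 2465081 to the Coptic calendar gives 14 Tobi 1753 AM.

Tobi 14, 1753 AM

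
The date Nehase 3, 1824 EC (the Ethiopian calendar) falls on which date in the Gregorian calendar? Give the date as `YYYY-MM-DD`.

Julian Day Number of the source date = 2390404.
Converting JDN 2390404 to the Gregorian calendar gives 8 August 1832 CE.

1832-08-08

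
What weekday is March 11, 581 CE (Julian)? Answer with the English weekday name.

In the proleptic Gregorian calendar this is 13 March 581 (JDN 1933338).
Since JDN mod 7 = 1 (0 = Monday), the day is Tuesday.

Tuesday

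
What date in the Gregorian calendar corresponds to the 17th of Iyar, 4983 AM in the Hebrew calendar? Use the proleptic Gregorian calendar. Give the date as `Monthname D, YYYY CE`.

April 26, 1223 CE

Both dates share Julian Day Number 2167867; in the Gregorian calendar that is 26 April 1223 CE.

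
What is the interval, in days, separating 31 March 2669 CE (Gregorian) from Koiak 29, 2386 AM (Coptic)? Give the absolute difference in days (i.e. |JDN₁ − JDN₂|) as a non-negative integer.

JDN of the first date = 2695982.
JDN of the second date = 2696269.
|2696269 − 2695982| = 287.

287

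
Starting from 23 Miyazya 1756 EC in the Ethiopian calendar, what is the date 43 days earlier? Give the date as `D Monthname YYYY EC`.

10 Megabit 1756 EC

Counting 43 days back from JDN 2365467 reaches JDN 2365424, which is 10 Megabit 1756 EC.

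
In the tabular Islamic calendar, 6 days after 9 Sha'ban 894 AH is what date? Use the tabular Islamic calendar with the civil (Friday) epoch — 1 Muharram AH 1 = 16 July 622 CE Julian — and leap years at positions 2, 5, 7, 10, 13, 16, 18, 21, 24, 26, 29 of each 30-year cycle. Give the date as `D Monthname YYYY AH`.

15 Sha'ban 894 AH

JDN of 9 Sha'ban 894 AH = 2265104.
2265104 + 6 = 2265110.
JDN 2265110 in the tabular Islamic calendar is 15 Sha'ban 894 AH.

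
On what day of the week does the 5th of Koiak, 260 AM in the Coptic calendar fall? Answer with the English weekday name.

Wednesday

Equivalently 4 December 543 Gregorian, JDN 1919724.
Since JDN mod 7 = 2 (0 = Monday), the day is Wednesday.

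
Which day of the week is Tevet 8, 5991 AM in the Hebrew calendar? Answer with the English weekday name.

In the Gregorian calendar this is 15 December 2230 (JDN 2535899).
JDN 2535899 mod 7 = 2, and JDN 0 was a Monday, so this is a Wednesday.

Wednesday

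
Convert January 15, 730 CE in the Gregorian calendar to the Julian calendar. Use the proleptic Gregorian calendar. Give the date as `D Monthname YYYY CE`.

For dates in this range the Gregorian date is 4 days ahead of the Julian.
15 January 730 Gregorian − 4 days → 11 January 730 Julian.

11 January 730 CE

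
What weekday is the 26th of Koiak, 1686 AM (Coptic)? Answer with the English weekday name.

This is JDN 2440591 (4 January 1970 Gregorian).
JDN 2440591 mod 7 = 6, and JDN 0 was a Monday, so this is a Sunday.

Sunday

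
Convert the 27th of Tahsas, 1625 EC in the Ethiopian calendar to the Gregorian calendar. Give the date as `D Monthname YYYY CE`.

2 January 1633 CE

Both dates share Julian Day Number 2317503; in the Gregorian calendar that is 2 January 1633 CE.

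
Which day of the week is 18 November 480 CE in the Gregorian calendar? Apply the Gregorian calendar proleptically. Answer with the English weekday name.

Since JDN mod 7 = 0 (0 = Monday), the day is Monday.

Monday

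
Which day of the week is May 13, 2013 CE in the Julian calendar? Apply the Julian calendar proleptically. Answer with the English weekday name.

Sunday

This is JDN 2456439 (26 May 2013 Gregorian).
JDN 2456439 mod 7 = 6, and JDN 0 was a Monday, so this is a Sunday.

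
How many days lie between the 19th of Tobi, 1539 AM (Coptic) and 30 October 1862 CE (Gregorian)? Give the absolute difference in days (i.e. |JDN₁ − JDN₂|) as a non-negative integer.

JDN of the first date = 2386922.
JDN of the second date = 2401444.
|2401444 − 2386922| = 14522.

14522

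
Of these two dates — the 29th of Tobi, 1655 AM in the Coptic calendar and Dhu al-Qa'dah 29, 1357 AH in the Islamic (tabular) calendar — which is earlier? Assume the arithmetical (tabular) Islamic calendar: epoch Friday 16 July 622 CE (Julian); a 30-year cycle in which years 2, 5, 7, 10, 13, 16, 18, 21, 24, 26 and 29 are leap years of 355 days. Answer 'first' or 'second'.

second

The two dates have Julian Day Numbers 2429301 and 2429284 respectively.
Since 2429284 < 2429301, the second date comes first.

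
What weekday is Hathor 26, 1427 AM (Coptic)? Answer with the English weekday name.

In the Gregorian calendar this is 3 December 1710 (JDN 2345961).
Since JDN mod 7 = 2 (0 = Monday), the day is Wednesday.

Wednesday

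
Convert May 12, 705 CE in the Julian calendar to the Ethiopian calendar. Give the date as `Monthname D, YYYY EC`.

The source date corresponds to 16 May 705 in the proleptic Gregorian calendar (JDN 1978691).
That day falls on 17 Ginbot 697 EC in the Ethiopian calendar.

Ginbot 17, 697 EC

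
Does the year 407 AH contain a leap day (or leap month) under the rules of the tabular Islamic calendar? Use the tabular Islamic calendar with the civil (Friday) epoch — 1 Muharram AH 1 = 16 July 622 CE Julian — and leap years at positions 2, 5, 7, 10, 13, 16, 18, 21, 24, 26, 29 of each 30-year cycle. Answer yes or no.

no

Year 407 AH is year 17 of its 30-year cycle; leap positions are 2, 5, 7, 10, 13, 16, 18, 21, 24, 26, 29, so it is a common year (354 days).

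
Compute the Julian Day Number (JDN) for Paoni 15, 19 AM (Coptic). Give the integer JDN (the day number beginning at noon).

1831888

In the proleptic Gregorian calendar the same day is 10 June 303.
JDN 2400001 is 17 November 1858 CE (Gregorian), MJD 0; the target day is −568113 days from there, so JDN = 1831888.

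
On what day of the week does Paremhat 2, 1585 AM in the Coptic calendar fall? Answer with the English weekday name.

Wednesday

This is JDN 2403767 (10 March 1869 Gregorian).
JDN 2403767 mod 7 = 2, and JDN 0 was a Monday, so this is a Wednesday.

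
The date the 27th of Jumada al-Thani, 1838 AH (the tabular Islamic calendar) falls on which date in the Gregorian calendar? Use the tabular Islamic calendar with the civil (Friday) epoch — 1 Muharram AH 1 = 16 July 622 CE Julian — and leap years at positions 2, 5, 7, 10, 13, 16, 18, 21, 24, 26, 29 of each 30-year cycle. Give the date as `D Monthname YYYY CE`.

28 April 2405 CE

Both dates share Julian Day Number 2599586; in the Gregorian calendar that is 28 April 2405 CE.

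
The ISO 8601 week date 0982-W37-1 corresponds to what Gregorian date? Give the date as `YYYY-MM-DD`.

0982-09-09

ISO week 1 of 982 is the week containing the first Thursday of 982.
Week 37, day 1 (Monday) lands on 0982-09-09.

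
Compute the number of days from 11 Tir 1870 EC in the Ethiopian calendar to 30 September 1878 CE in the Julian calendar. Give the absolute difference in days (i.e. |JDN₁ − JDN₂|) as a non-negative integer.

JDN of the first date = 2407003.
JDN of the second date = 2407270.
|2407270 − 2407003| = 267.

267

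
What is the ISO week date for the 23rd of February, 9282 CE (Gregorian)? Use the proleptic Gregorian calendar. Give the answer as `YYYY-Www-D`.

The weekday is Monday (ISO weekday 1).
That Monday belongs to ISO week 9 of ISO year 9282.

9282-W09-1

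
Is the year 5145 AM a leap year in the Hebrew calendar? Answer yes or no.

Hebrew year 5145 is year 15 of its 19-year Metonic cycle; leap years are at positions 3, 6, 8, 11, 14, 17, 19, so it is a common year (12 months).

no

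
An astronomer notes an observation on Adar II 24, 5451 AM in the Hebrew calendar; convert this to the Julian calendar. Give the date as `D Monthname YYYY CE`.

Both dates share Julian Day Number 2338769; in the Julian calendar that is 15 March 1691 CE.

15 March 1691 CE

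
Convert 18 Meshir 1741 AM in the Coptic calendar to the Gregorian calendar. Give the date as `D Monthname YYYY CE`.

Both dates share Julian Day Number 2460732; in the Gregorian calendar that is 25 February 2025 CE.

25 February 2025 CE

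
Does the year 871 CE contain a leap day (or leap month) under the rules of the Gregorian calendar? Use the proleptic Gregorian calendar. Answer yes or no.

no

871 is not divisible by 4, so it is a common year.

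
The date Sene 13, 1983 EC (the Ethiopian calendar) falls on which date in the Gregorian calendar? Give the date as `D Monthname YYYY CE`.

20 June 1991 CE

Julian Day Number of the source date = 2448428.
Converting JDN 2448428 to the Gregorian calendar gives 20 June 1991 CE.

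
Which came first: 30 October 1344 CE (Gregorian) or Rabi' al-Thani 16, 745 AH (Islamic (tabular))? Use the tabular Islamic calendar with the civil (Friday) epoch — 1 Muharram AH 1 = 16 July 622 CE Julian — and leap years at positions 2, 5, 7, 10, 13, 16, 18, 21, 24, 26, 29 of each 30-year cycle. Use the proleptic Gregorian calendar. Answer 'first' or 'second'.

Converting both to JDN: 2212249 vs 2212193; the smaller is the second.

second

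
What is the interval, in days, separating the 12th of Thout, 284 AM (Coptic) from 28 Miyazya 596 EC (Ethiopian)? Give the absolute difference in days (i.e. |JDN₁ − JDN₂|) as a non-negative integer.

JDN of the first date = 1928407.
JDN of the second date = 1941782.
|1941782 − 1928407| = 13375.

13375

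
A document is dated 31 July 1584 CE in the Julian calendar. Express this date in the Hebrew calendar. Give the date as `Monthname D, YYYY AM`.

Julian Day Number of the source date = 2299826.
Converting JDN 2299826 to the Hebrew calendar gives 3 Elul 5344 AM.

Elul 3, 5344 AM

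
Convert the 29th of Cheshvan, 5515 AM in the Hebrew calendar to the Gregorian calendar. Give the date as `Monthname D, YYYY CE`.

November 14, 1754 CE

Both dates share Julian Day Number 2362013; in the Gregorian calendar that is 14 November 1754 CE.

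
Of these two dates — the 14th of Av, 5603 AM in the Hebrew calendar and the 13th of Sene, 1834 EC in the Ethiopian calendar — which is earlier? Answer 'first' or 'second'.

First date → JDN 2394423; second date → JDN 2394006.
JDN 2394006 < JDN 2394423, so the second date is earlier.

second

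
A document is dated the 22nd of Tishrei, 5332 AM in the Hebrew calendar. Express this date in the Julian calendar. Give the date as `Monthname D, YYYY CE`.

October 11, 1571 CE

The source date corresponds to 21 October 1571 in the proleptic Gregorian calendar (JDN 2295149).
That day falls on 11 October 1571 CE in the Julian calendar.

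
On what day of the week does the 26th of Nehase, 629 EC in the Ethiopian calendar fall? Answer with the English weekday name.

Tuesday

In the proleptic Gregorian calendar this is 22 August 637 (JDN 1953953).
Since JDN mod 7 = 1 (0 = Monday), the day is Tuesday.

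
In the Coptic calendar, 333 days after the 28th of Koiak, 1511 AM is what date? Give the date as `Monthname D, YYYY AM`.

Counting 333 days forward from JDN 2376674 reaches JDN 2377007, which is Hathor 25, 1512 AM.

Hathor 25, 1512 AM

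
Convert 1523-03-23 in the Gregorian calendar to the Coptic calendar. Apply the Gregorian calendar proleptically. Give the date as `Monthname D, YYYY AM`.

Julian Day Number of the source date = 2277405.
Converting JDN 2277405 to the Coptic calendar gives 17 Paremhat 1239 AM.

Paremhat 17, 1239 AM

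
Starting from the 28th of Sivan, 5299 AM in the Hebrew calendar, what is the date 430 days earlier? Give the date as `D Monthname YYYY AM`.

10 Iyar 5298 AM

The starting date is JDN 2283342; 2283342 − 430 = 2282912.
JDN 2282912 corresponds to 10 Iyar 5298 AM.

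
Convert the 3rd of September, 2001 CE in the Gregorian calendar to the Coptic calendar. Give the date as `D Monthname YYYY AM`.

28 Mesori 1717 AM

Both dates share Julian Day Number 2452156; in the Coptic calendar that is 28 Mesori 1717 AM.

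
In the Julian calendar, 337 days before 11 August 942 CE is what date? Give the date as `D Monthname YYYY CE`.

8 September 941 CE

The starting date is JDN 2065346; 2065346 − 337 = 2065009.
JDN 2065009 corresponds to 8 September 941 CE.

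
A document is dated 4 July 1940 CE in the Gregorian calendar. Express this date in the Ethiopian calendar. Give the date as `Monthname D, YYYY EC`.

Julian Day Number of the source date = 2429815.
Converting JDN 2429815 to the Ethiopian calendar gives 27 Sene 1932 EC.

Sene 27, 1932 EC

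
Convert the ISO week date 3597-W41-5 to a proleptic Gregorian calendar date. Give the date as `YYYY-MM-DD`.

3597-10-10

ISO week 1 of 3597 is the week containing the first Thursday of 3597.
Week 41, day 5 (Friday) lands on 3597-10-10.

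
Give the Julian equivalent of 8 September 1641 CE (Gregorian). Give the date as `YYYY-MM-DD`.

For dates in this range the Gregorian date is 10 days ahead of the Julian.
8 September 1641 Gregorian − 10 days → 29 August 1641 Julian.

1641-08-29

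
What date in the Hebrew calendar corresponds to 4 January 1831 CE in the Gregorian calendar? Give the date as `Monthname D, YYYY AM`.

Julian Day Number of the source date = 2389822.
Converting JDN 2389822 to the Hebrew calendar gives 19 Tevet 5591 AM.

Tevet 19, 5591 AM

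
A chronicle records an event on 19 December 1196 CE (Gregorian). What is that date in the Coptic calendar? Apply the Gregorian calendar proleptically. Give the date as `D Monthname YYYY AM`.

Julian Day Number of the source date = 2158243.
Converting JDN 2158243 to the Coptic calendar gives 16 Koiak 913 AM.

16 Koiak 913 AM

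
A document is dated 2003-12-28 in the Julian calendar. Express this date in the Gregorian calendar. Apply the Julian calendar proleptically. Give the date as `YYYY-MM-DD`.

The Julian–Gregorian offset here is 13 days (Julian trailing).
28 December 2003 Julian + 13 days → 10 January 2004 Gregorian.

2004-01-10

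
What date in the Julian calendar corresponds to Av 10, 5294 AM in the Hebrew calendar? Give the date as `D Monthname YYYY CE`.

22 July 1534 CE

Both dates share Julian Day Number 2281554; in the Julian calendar that is 22 July 1534 CE.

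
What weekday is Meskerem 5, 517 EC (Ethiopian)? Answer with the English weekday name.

In the proleptic Gregorian calendar this is 4 September 524 (JDN 1912694).
JDN 1912694 mod 7 = 0, and JDN 0 was a Monday, so this is a Monday.

Monday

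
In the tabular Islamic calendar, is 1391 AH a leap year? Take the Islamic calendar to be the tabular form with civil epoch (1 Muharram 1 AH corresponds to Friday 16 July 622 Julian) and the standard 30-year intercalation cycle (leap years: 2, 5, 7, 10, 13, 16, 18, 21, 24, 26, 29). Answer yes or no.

no

Year 1391 AH is year 11 of its 30-year cycle; leap positions are 2, 5, 7, 10, 13, 16, 18, 21, 24, 26, 29, so it is a common year (354 days).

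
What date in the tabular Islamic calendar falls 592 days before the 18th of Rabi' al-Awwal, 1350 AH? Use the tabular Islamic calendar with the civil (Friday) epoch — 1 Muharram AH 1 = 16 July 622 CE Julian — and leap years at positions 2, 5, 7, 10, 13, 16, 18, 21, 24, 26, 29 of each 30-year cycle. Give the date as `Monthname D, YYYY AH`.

Rajab 17, 1348 AH

Counting 592 days back from JDN 2426557 reaches JDN 2425965, which is Rajab 17, 1348 AH.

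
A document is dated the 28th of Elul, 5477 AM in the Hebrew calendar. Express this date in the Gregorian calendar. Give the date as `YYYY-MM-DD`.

Both dates share Julian Day Number 2348428; in the Gregorian calendar that is 4 September 1717 CE.

1717-09-04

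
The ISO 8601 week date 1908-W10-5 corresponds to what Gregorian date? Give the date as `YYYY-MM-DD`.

ISO week 1 of 1908 is the week containing the first Thursday of 1908.
Week 10, day 5 (Friday) lands on 1908-03-06.

1908-03-06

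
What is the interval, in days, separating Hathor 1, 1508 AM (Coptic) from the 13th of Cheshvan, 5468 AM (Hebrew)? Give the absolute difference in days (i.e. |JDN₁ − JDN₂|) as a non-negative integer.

30682

JDN of the first date = 2375522.
JDN of the second date = 2344840.
|2344840 − 2375522| = 30682.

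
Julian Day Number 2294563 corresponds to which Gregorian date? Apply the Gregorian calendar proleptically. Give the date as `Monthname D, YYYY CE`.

Counting from JDN 2299161 = 15 Oct 1582 gives an offset of -4598 days.

March 14, 1570 CE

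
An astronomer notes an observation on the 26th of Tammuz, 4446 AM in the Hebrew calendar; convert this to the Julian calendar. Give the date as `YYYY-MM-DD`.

0686-07-23

Both dates share Julian Day Number 1971823; in the Julian calendar that is 23 July 686 CE.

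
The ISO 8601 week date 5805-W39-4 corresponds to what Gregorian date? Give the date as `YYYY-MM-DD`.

5805-09-26

ISO week 1 of 5805 is the week containing the first Thursday of 5805.
Week 39, day 4 (Thursday) lands on 5805-09-26.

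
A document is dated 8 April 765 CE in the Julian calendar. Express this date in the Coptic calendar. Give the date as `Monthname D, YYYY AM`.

Parmouti 13, 481 AM

The source date corresponds to 12 April 765 in the proleptic Gregorian calendar (JDN 2000572).
That day falls on 13 Parmouti 481 AM in the Coptic calendar.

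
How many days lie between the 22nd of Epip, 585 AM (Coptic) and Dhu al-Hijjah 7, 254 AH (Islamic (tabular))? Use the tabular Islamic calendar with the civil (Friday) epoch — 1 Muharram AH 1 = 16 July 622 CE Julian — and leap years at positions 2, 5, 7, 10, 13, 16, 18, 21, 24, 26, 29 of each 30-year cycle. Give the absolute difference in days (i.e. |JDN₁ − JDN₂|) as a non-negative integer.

231

First date → JDN 2038657; second date → JDN 2038426.
The interval is |2038657 − 2038426| = 231 days.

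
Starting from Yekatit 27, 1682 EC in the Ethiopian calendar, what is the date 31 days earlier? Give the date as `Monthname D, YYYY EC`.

Tir 26, 1682 EC

Counting 31 days back from JDN 2338382 reaches JDN 2338351, which is Tir 26, 1682 EC.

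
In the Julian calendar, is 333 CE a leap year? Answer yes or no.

333 mod 4 = 1, so it is a common year in the Julian calendar.

no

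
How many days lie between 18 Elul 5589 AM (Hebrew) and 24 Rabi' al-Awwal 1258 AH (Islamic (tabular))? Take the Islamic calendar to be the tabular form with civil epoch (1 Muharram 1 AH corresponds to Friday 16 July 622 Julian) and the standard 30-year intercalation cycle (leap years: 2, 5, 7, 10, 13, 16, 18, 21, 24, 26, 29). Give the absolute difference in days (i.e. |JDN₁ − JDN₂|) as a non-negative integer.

JDN of the first date = 2389347.
JDN of the second date = 2393961.
|2393961 − 2389347| = 4614.

4614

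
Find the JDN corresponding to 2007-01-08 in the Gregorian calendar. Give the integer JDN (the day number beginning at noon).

JDN 2451545 is 1 January 2000 CE (Gregorian); the target day is +2564 days from there, so JDN = 2454109.

2454109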